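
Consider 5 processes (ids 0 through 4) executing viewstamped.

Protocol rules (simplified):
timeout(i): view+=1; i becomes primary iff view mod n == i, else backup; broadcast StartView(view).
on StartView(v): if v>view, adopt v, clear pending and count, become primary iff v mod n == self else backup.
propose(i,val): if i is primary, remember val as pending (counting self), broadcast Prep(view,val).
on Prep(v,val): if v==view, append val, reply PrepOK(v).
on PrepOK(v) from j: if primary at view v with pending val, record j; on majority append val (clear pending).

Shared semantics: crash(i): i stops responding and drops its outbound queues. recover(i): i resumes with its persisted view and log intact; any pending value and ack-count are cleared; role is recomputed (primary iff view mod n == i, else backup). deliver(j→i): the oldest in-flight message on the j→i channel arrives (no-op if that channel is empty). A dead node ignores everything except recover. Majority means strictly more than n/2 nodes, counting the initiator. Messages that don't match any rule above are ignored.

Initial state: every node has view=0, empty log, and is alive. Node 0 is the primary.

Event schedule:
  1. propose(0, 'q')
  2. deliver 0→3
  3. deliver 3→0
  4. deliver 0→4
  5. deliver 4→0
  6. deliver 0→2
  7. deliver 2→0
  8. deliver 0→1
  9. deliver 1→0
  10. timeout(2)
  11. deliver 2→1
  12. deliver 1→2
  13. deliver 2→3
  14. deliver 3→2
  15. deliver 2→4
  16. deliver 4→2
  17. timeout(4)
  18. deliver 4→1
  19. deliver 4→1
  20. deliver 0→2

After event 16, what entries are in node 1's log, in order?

step 1 propose(0,'q'): —
step 2 deliver 0→3: 3={back,v=0,log=q}
step 3 deliver 3→0: —
step 4 deliver 0→4: 4={back,v=0,log=q}
step 5 deliver 4→0: 0={prim,v=0,log=q}
step 6 deliver 0→2: 2={back,v=0,log=q}
step 7 deliver 2→0: —
step 8 deliver 0→1: 1={back,v=0,log=q}
step 9 deliver 1→0: —
step 10 timeout(2): 2={back,v=1,log=q}
step 11 deliver 2→1: 1={prim,v=1,log=q}
step 12 deliver 1→2: —
step 13 deliver 2→3: 3={back,v=1,log=q}
step 14 deliver 3→2: —
step 15 deliver 2→4: 4={back,v=1,log=q}
step 16 deliver 4→2: —

q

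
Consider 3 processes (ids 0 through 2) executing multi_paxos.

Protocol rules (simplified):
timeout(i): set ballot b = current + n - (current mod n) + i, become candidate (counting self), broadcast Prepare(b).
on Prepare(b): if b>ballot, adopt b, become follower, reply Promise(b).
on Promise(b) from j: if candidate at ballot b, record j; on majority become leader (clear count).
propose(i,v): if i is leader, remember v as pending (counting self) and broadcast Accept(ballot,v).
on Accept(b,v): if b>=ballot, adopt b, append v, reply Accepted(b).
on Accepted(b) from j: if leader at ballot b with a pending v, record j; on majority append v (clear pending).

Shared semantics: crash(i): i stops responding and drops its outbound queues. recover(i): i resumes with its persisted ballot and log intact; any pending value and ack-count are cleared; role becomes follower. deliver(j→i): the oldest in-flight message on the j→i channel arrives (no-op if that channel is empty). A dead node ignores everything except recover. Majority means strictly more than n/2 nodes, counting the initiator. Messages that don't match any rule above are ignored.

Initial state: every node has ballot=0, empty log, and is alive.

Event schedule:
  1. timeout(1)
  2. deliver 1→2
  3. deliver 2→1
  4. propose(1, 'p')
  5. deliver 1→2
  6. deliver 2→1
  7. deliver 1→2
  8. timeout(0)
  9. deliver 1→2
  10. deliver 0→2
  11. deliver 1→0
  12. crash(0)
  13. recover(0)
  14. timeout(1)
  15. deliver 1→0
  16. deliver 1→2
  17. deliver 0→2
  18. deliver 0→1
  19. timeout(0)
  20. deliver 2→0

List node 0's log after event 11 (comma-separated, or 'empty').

empty

1. timeout(1):  <1:cand b4 ->
2. deliver 1→2:  <2:foll b4 ->
3. deliver 2→1:  <1:lead b4 ->
4. propose(1,'p'):  nop
5. deliver 1→2:  <2:foll b4 p>
6. deliver 2→1:  <1:lead b4 p>
7. deliver 1→2:  nop
8. timeout(0):  <0:cand b3 ->
9. deliver 1→2:  nop
10. deliver 0→2:  nop
11. deliver 1→0:  <0:foll b4 ->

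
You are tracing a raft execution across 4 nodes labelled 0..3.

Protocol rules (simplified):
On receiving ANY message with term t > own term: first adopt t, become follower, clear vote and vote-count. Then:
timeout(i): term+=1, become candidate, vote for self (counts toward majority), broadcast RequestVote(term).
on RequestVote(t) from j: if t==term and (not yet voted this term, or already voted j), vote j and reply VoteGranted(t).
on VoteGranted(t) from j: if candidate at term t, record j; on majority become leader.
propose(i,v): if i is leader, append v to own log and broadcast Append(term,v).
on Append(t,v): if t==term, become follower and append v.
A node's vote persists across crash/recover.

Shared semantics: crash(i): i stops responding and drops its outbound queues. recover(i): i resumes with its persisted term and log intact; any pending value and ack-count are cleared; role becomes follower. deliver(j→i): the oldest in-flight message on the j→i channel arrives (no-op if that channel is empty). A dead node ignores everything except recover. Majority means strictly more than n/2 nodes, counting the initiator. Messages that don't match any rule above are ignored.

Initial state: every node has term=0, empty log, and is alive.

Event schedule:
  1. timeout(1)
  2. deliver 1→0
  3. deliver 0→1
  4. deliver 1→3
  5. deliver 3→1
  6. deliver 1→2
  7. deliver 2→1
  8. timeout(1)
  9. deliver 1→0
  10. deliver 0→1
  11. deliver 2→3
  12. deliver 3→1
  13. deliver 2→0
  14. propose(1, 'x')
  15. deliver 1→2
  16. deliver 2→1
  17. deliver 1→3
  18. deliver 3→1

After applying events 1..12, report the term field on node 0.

2

[1] timeout(1) → N1(cand t1 [-])
[2] deliver 1→0 → N0(foll t1 [-])
[3] deliver 0→1 → ∅
[4] deliver 1→3 → N3(foll t1 [-])
[5] deliver 3→1 → N1(lead t1 [-])
[6] deliver 1→2 → N2(foll t1 [-])
[7] deliver 2→1 → ∅
[8] timeout(1) → N1(cand t2 [-])
[9] deliver 1→0 → N0(foll t2 [-])
[10] deliver 0→1 → ∅
[11] deliver 2→3 → ∅
[12] deliver 3→1 → ∅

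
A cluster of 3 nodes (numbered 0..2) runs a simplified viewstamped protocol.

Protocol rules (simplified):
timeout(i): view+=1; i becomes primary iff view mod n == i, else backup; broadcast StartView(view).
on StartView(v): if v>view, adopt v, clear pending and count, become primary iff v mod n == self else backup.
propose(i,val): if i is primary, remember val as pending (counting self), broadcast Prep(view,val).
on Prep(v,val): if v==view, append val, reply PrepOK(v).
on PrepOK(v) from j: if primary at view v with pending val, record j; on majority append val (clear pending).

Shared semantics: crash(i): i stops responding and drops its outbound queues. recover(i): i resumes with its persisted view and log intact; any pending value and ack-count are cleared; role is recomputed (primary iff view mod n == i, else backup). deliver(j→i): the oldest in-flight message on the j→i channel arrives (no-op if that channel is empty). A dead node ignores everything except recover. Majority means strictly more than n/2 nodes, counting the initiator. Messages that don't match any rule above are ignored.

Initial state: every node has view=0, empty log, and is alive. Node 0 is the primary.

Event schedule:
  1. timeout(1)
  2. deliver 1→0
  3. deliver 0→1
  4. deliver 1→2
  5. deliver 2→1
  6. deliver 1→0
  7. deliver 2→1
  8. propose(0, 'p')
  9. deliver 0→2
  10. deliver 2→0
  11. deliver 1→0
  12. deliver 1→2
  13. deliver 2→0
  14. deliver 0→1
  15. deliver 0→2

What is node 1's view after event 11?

e1 timeout(1): 1[prim,v=1,-]
e2 deliver 1→0: 0[back,v=1,-]
e3 deliver 0→1: ·
e4 deliver 1→2: 2[back,v=1,-]
e5 deliver 2→1: ·
e6 deliver 1→0: ·
e7 deliver 2→1: ·
e8 propose(0,'p'): ·
e9 deliver 0→2: ·
e10 deliver 2→0: ·
e11 deliver 1→0: ·

1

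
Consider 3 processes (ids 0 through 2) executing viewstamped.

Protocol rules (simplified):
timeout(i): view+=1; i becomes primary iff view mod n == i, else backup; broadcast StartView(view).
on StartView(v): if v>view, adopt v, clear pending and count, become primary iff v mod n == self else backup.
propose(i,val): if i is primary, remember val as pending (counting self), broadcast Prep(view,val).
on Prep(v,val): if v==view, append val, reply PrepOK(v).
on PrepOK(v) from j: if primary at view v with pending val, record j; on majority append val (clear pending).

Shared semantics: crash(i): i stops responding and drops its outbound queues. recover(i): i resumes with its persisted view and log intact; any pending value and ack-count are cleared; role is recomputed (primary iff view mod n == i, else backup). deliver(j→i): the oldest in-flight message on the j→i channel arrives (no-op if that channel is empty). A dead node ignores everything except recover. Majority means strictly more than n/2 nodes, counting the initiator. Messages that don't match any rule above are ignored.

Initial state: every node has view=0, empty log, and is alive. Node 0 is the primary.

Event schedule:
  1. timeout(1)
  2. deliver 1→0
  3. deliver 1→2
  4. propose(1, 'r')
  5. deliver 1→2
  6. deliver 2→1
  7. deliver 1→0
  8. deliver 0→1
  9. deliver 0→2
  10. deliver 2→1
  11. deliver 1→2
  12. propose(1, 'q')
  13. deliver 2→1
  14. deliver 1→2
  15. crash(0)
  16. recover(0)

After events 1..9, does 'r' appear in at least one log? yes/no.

[1] timeout(1) → N1(prim v1 [-])
[2] deliver 1→0 → N0(back v1 [-])
[3] deliver 1→2 → N2(back v1 [-])
[4] propose(1,'r') → ∅
[5] deliver 1→2 → N2(back v1 [r])
[6] deliver 2→1 → N1(prim v1 [r])
[7] deliver 1→0 → N0(back v1 [r])
[8] deliver 0→1 → ∅
[9] deliver 0→2 → ∅

yes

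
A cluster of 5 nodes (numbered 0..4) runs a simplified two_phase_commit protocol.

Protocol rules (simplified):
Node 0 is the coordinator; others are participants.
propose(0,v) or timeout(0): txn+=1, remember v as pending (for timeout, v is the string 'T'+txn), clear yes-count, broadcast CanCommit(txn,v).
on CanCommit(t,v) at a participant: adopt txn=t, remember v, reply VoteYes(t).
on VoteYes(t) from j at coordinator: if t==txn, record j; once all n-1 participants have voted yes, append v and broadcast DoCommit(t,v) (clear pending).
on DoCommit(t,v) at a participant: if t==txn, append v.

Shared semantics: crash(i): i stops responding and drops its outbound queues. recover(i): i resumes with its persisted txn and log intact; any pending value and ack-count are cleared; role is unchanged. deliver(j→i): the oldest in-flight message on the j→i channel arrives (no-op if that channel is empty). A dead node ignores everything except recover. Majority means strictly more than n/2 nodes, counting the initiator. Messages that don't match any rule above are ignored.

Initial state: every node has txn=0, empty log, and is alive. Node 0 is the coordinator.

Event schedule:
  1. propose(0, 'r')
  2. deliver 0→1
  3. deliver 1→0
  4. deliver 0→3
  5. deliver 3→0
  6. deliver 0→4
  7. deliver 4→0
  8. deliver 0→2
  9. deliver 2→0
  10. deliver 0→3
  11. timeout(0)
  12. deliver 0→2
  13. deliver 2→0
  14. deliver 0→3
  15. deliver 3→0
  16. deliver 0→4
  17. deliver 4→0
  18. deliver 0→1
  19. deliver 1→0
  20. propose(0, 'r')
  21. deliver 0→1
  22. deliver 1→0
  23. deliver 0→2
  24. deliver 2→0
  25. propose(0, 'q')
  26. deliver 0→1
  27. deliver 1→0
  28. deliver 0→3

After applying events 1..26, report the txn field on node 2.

2

after 1 — propose(0,'r'): n0:coor/t1/[-]
after 2 — deliver 0→1: n1:part/t1/[-]
after 3 — deliver 1→0: ·
after 4 — deliver 0→3: n3:part/t1/[-]
after 5 — deliver 3→0: ·
after 6 — deliver 0→4: n4:part/t1/[-]
after 7 — deliver 4→0: ·
after 8 — deliver 0→2: n2:part/t1/[-]
after 9 — deliver 2→0: n0:coor/t1/[r]
after 10 — deliver 0→3: n3:part/t1/[r]
after 11 — timeout(0): n0:coor/t2/[r]
after 12 — deliver 0→2: n2:part/t1/[r]
after 13 — deliver 2→0: ·
after 14 — deliver 0→3: n3:part/t2/[r]
after 15 — deliver 3→0: ·
after 16 — deliver 0→4: n4:part/t1/[r]
after 17 — deliver 4→0: ·
after 18 — deliver 0→1: n1:part/t1/[r]
after 19 — deliver 1→0: ·
after 20 — propose(0,'r'): n0:coor/t3/[r]
after 21 — deliver 0→1: n1:part/t2/[r]
after 22 — deliver 1→0: ·
after 23 — deliver 0→2: n2:part/t2/[r]
after 24 — deliver 2→0: ·
after 25 — propose(0,'q'): n0:coor/t4/[r]
after 26 — deliver 0→1: n1:part/t3/[r]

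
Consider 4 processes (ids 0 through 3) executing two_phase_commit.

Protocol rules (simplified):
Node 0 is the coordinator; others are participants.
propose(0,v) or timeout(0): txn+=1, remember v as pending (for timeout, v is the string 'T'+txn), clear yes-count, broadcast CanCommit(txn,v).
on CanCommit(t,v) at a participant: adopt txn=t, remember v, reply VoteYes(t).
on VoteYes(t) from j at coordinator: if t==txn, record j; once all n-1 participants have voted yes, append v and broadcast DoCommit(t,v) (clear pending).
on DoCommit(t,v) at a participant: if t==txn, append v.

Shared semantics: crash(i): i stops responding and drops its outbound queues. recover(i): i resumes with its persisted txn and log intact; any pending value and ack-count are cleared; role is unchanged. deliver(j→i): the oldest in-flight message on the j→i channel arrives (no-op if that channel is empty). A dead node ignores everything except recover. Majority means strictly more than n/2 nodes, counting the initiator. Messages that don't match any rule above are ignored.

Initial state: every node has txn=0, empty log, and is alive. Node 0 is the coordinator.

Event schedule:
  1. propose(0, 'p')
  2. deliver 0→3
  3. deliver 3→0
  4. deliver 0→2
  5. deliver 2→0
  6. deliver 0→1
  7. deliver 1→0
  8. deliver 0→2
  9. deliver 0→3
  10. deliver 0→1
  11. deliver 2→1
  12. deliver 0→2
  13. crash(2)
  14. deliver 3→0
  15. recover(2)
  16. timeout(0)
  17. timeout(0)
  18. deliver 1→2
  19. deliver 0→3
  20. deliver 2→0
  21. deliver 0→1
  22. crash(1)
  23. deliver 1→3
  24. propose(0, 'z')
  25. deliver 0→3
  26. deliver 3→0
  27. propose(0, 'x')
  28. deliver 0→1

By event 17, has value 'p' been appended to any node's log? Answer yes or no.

after 1 — propose(0,'p'): n0:coor/t1/[-]
after 2 — deliver 0→3: n3:part/t1/[-]
after 3 — deliver 3→0: ·
after 4 — deliver 0→2: n2:part/t1/[-]
after 5 — deliver 2→0: ·
after 6 — deliver 0→1: n1:part/t1/[-]
after 7 — deliver 1→0: n0:coor/t1/[p]
after 8 — deliver 0→2: n2:part/t1/[p]
after 9 — deliver 0→3: n3:part/t1/[p]
after 10 — deliver 0→1: n1:part/t1/[p]
after 11 — deliver 2→1: ·
after 12 — deliver 0→2: ·
after 13 — crash(2): n2:✗part/t1/[p]
after 14 — deliver 3→0: ·
after 15 — recover(2): n2:part/t1/[p]
after 16 — timeout(0): n0:coor/t2/[p]
after 17 — timeout(0): n0:coor/t3/[p]

yes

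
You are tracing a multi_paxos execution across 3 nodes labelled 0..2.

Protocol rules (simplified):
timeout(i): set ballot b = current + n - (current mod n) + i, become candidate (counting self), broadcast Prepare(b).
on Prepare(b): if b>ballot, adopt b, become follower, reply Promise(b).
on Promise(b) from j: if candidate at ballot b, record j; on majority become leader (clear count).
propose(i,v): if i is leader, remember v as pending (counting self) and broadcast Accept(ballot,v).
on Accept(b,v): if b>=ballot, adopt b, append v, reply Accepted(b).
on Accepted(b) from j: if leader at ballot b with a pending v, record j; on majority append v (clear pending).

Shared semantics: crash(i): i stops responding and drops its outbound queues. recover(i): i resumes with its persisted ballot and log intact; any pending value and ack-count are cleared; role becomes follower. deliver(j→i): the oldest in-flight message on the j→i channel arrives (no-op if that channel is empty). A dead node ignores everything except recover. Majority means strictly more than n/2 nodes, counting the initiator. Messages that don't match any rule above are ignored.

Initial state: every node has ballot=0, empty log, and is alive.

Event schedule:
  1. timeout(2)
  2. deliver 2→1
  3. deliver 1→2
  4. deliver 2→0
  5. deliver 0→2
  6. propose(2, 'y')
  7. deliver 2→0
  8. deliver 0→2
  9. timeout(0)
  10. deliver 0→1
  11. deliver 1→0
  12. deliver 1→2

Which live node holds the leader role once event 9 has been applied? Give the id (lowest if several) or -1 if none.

2

1. timeout(2):  <2:cand b5 ->
2. deliver 2→1:  <1:foll b5 ->
3. deliver 1→2:  <2:lead b5 ->
4. deliver 2→0:  <0:foll b5 ->
5. deliver 0→2:  nop
6. propose(2,'y'):  nop
7. deliver 2→0:  <0:foll b5 y>
8. deliver 0→2:  <2:lead b5 y>
9. timeout(0):  <0:cand b6 y>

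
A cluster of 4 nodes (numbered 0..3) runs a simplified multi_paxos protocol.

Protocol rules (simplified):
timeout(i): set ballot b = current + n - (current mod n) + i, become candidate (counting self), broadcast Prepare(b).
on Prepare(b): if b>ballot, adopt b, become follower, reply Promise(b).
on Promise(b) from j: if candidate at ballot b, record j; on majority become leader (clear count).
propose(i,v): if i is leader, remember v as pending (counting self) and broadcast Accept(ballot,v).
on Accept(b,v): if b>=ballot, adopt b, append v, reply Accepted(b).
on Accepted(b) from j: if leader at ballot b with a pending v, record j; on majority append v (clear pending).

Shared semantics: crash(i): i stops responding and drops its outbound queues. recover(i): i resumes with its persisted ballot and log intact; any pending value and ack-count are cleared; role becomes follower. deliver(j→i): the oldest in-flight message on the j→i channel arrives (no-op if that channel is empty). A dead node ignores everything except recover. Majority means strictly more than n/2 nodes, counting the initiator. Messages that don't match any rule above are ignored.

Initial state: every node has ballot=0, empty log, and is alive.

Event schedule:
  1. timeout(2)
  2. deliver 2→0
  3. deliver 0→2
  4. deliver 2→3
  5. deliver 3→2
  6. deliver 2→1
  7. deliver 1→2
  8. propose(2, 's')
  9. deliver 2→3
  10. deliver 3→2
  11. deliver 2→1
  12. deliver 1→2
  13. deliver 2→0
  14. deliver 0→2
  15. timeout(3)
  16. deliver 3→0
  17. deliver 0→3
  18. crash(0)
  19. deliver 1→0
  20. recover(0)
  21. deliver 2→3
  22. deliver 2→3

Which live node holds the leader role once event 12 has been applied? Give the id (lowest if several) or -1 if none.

step 1 timeout(2): 2={cand,b=6,log=-}
step 2 deliver 2→0: 0={foll,b=6,log=-}
step 3 deliver 0→2: —
step 4 deliver 2→3: 3={foll,b=6,log=-}
step 5 deliver 3→2: 2={lead,b=6,log=-}
step 6 deliver 2→1: 1={foll,b=6,log=-}
step 7 deliver 1→2: —
step 8 propose(2,'s'): —
step 9 deliver 2→3: 3={foll,b=6,log=s}
step 10 deliver 3→2: —
step 11 deliver 2→1: 1={foll,b=6,log=s}
step 12 deliver 1→2: 2={lead,b=6,log=s}

2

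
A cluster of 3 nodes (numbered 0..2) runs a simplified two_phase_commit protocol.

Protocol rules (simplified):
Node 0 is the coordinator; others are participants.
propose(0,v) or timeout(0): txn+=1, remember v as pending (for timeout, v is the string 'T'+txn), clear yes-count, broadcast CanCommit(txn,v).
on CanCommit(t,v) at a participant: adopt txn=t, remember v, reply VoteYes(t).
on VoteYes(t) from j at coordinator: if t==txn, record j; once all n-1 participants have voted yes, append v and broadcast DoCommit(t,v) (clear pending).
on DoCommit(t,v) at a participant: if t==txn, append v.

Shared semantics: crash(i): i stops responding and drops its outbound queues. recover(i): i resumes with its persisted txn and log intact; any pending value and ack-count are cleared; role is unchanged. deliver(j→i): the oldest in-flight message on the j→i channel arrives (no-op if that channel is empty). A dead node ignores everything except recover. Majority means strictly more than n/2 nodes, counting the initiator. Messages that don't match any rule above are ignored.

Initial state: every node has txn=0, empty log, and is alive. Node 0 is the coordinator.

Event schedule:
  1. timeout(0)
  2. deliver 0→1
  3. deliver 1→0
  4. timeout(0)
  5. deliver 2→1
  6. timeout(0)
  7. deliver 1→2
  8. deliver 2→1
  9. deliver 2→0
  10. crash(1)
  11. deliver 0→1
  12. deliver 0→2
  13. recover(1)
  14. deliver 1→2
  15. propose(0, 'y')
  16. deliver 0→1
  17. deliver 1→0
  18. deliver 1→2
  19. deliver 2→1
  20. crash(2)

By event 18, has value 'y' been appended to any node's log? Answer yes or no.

[1] timeout(0) → N0(coor t1 [-])
[2] deliver 0→1 → N1(part t1 [-])
[3] deliver 1→0 → ∅
[4] timeout(0) → N0(coor t2 [-])
[5] deliver 2→1 → ∅
[6] timeout(0) → N0(coor t3 [-])
[7] deliver 1→2 → ∅
[8] deliver 2→1 → ∅
[9] deliver 2→0 → ∅
[10] crash(1) → N1(✗part t1 [-])
[11] deliver 0→1 → ∅
[12] deliver 0→2 → N2(part t1 [-])
[13] recover(1) → N1(part t1 [-])
[14] deliver 1→2 → ∅
[15] propose(0,'y') → N0(coor t4 [-])
[16] deliver 0→1 → N1(part t2 [-])
[17] deliver 1→0 → ∅
[18] deliver 1→2 → ∅

no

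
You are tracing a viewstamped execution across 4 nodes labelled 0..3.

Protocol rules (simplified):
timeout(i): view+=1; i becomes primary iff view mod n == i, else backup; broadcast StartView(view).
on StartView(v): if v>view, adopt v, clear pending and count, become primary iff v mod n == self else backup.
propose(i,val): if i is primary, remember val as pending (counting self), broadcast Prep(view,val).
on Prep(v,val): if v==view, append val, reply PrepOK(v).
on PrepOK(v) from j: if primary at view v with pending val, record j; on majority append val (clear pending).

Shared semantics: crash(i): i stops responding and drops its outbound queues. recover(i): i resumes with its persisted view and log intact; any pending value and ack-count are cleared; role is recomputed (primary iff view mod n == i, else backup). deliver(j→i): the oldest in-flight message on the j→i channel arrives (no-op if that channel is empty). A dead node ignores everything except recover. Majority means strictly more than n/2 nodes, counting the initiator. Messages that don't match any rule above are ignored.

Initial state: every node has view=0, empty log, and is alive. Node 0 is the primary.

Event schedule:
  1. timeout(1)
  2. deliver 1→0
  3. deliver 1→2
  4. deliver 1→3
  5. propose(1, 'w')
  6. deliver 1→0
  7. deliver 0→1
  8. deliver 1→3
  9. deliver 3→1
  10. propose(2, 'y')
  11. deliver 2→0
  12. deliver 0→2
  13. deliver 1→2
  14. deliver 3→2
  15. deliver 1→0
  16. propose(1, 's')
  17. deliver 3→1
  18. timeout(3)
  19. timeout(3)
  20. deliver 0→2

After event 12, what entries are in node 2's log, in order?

empty

after 1 — timeout(1): n1:prim/v1/[-]
after 2 — deliver 1→0: n0:back/v1/[-]
after 3 — deliver 1→2: n2:back/v1/[-]
after 4 — deliver 1→3: n3:back/v1/[-]
after 5 — propose(1,'w'): ·
after 6 — deliver 1→0: n0:back/v1/[w]
after 7 — deliver 0→1: ·
after 8 — deliver 1→3: n3:back/v1/[w]
after 9 — deliver 3→1: n1:prim/v1/[w]
after 10 — propose(2,'y'): ·
after 11 — deliver 2→0: ·
after 12 — deliver 0→2: ·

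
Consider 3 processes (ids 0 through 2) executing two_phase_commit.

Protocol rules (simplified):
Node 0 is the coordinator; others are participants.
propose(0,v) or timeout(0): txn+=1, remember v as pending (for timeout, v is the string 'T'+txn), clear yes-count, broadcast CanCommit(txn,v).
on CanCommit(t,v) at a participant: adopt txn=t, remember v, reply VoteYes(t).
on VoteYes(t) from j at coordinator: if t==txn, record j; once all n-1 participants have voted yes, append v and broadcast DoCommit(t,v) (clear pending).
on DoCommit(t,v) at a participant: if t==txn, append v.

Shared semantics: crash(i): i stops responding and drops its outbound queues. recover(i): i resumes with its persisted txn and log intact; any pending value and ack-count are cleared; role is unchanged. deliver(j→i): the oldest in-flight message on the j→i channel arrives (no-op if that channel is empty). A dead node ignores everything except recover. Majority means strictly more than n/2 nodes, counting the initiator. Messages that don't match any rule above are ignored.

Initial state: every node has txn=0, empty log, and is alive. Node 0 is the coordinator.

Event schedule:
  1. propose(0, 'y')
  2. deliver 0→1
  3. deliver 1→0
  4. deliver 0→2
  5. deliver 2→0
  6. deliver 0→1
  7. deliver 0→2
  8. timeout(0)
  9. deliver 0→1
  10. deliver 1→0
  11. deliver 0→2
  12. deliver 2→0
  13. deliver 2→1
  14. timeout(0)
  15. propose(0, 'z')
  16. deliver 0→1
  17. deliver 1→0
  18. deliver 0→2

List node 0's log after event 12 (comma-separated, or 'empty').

y,T2

1. propose(0,'y'):  <0:coor t1 ->
2. deliver 0→1:  <1:part t1 ->
3. deliver 1→0:  nop
4. deliver 0→2:  <2:part t1 ->
5. deliver 2→0:  <0:coor t1 y>
6. deliver 0→1:  <1:part t1 y>
7. deliver 0→2:  <2:part t1 y>
8. timeout(0):  <0:coor t2 y>
9. deliver 0→1:  <1:part t2 y>
10. deliver 1→0:  nop
11. deliver 0→2:  <2:part t2 y>
12. deliver 2→0:  <0:coor t2 y,T2>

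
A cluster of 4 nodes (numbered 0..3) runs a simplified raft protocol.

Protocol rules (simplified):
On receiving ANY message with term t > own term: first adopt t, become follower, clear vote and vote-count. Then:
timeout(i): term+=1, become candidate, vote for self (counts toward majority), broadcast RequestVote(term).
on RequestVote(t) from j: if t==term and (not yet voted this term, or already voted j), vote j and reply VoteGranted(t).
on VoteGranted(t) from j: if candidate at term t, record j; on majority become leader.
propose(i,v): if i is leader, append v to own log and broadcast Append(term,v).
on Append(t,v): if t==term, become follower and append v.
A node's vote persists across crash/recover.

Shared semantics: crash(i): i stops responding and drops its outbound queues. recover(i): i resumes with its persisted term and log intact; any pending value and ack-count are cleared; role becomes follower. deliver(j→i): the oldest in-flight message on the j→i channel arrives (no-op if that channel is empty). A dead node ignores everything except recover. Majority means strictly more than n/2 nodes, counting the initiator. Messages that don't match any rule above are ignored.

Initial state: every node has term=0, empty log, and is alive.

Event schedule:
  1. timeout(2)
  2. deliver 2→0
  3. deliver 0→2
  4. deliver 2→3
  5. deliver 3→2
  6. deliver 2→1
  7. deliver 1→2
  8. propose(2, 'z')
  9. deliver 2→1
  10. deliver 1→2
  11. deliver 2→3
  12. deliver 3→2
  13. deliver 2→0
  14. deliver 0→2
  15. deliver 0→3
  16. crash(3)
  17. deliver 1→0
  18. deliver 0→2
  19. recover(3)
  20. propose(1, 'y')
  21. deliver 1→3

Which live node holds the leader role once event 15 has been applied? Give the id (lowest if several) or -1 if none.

1. timeout(2):  <2:cand t1 ->
2. deliver 2→0:  <0:foll t1 ->
3. deliver 0→2:  nop
4. deliver 2→3:  <3:foll t1 ->
5. deliver 3→2:  <2:lead t1 ->
6. deliver 2→1:  <1:foll t1 ->
7. deliver 1→2:  nop
8. propose(2,'z'):  <2:lead t1 z>
9. deliver 2→1:  <1:foll t1 z>
10. deliver 1→2:  nop
11. deliver 2→3:  <3:foll t1 z>
12. deliver 3→2:  nop
13. deliver 2→0:  <0:foll t1 z>
14. deliver 0→2:  nop
15. deliver 0→3:  nop

2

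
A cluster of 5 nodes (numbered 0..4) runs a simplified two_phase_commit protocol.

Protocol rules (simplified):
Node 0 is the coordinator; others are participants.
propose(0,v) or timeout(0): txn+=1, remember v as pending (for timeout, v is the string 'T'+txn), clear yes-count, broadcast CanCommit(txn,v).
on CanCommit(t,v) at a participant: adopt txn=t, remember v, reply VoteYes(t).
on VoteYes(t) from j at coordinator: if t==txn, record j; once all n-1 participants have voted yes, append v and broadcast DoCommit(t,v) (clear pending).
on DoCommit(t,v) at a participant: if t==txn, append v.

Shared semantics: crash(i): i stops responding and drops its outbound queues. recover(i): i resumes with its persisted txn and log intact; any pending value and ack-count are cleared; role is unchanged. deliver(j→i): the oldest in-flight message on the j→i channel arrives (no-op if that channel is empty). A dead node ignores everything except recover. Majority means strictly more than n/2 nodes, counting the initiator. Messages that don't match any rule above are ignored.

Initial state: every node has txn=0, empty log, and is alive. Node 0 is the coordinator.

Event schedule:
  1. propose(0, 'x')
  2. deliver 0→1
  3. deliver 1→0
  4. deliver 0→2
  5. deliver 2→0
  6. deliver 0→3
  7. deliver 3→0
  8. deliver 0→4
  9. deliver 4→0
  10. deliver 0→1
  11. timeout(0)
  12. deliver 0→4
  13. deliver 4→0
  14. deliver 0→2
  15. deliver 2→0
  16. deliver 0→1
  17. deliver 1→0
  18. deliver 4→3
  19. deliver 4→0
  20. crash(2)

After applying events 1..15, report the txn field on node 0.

2

after 1 — propose(0,'x'): n0:coor/t1/[-]
after 2 — deliver 0→1: n1:part/t1/[-]
after 3 — deliver 1→0: ·
after 4 — deliver 0→2: n2:part/t1/[-]
after 5 — deliver 2→0: ·
after 6 — deliver 0→3: n3:part/t1/[-]
after 7 — deliver 3→0: ·
after 8 — deliver 0→4: n4:part/t1/[-]
after 9 — deliver 4→0: n0:coor/t1/[x]
after 10 — deliver 0→1: n1:part/t1/[x]
after 11 — timeout(0): n0:coor/t2/[x]
after 12 — deliver 0→4: n4:part/t1/[x]
after 13 — deliver 4→0: ·
after 14 — deliver 0→2: n2:part/t1/[x]
after 15 — deliver 2→0: ·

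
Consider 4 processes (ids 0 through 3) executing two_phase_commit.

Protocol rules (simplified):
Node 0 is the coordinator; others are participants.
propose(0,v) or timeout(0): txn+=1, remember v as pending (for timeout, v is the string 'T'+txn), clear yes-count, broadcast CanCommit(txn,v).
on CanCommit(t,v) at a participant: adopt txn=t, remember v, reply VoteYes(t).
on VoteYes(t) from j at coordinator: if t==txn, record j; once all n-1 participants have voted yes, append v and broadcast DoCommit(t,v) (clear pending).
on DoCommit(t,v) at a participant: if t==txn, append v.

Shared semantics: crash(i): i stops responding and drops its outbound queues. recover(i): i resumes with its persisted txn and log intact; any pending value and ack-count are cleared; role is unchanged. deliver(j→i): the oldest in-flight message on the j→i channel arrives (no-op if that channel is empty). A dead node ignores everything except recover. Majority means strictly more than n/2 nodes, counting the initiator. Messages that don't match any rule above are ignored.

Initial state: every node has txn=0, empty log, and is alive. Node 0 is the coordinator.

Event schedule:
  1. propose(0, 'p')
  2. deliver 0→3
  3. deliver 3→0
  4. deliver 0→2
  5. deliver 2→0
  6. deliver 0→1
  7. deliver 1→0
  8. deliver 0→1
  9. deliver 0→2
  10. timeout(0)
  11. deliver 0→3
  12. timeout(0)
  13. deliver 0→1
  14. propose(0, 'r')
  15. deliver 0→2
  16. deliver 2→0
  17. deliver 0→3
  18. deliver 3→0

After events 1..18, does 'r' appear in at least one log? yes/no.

step 1 propose(0,'p'): 0={coor,t=1,log=-}
step 2 deliver 0→3: 3={part,t=1,log=-}
step 3 deliver 3→0: —
step 4 deliver 0→2: 2={part,t=1,log=-}
step 5 deliver 2→0: —
step 6 deliver 0→1: 1={part,t=1,log=-}
step 7 deliver 1→0: 0={coor,t=1,log=p}
step 8 deliver 0→1: 1={part,t=1,log=p}
step 9 deliver 0→2: 2={part,t=1,log=p}
step 10 timeout(0): 0={coor,t=2,log=p}
step 11 deliver 0→3: 3={part,t=1,log=p}
step 12 timeout(0): 0={coor,t=3,log=p}
step 13 deliver 0→1: 1={part,t=2,log=p}
step 14 propose(0,'r'): 0={coor,t=4,log=p}
step 15 deliver 0→2: 2={part,t=2,log=p}
step 16 deliver 2→0: —
step 17 deliver 0→3: 3={part,t=2,log=p}
step 18 deliver 3→0: —

no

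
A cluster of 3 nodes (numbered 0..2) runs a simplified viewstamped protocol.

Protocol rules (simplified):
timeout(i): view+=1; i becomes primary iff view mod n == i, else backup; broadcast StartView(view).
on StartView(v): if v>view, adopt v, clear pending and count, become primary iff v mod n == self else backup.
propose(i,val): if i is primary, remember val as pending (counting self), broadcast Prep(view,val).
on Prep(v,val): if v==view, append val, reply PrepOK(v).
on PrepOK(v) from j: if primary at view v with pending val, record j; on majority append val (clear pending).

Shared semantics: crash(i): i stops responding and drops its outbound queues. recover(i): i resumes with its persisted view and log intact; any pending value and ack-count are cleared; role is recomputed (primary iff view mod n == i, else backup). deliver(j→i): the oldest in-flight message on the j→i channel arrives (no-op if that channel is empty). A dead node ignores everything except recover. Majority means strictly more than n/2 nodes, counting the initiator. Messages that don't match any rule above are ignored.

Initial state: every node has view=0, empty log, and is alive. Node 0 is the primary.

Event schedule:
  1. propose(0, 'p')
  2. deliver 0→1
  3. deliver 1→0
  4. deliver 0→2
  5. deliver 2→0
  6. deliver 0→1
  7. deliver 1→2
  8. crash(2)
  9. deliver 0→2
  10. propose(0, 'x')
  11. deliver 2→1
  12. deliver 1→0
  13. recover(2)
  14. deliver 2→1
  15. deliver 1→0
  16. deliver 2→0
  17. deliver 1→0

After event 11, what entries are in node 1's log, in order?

[1] propose(0,'p') → ∅
[2] deliver 0→1 → N1(back v0 [p])
[3] deliver 1→0 → N0(prim v0 [p])
[4] deliver 0→2 → N2(back v0 [p])
[5] deliver 2→0 → ∅
[6] deliver 0→1 → ∅
[7] deliver 1→2 → ∅
[8] crash(2) → N2(✗back v0 [p])
[9] deliver 0→2 → ∅
[10] propose(0,'x') → ∅
[11] deliver 2→1 → ∅

p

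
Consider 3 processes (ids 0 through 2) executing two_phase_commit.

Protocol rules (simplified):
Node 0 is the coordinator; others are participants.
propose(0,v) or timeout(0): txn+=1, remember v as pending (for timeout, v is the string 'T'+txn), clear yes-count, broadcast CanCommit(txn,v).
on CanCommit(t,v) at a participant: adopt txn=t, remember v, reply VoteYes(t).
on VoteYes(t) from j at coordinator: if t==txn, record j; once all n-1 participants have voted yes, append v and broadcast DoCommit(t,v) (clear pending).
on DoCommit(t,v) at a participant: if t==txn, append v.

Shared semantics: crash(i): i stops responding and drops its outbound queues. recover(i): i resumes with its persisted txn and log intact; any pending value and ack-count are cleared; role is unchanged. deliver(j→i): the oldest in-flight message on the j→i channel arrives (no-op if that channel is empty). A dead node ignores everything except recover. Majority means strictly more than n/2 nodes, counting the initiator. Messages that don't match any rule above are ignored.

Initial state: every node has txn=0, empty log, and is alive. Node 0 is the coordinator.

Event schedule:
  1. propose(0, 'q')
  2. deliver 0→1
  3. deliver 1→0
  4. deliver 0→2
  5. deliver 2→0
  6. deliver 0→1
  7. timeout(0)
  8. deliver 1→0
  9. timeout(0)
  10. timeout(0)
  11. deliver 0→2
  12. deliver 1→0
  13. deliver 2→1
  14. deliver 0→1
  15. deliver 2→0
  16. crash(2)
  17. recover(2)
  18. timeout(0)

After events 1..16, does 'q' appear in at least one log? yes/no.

yes

[1] propose(0,'q') → N0(coor t1 [-])
[2] deliver 0→1 → N1(part t1 [-])
[3] deliver 1→0 → ∅
[4] deliver 0→2 → N2(part t1 [-])
[5] deliver 2→0 → N0(coor t1 [q])
[6] deliver 0→1 → N1(part t1 [q])
[7] timeout(0) → N0(coor t2 [q])
[8] deliver 1→0 → ∅
[9] timeout(0) → N0(coor t3 [q])
[10] timeout(0) → N0(coor t4 [q])
[11] deliver 0→2 → N2(part t1 [q])
[12] deliver 1→0 → ∅
[13] deliver 2→1 → ∅
[14] deliver 0→1 → N1(part t2 [q])
[15] deliver 2→0 → ∅
[16] crash(2) → N2(✗part t1 [q])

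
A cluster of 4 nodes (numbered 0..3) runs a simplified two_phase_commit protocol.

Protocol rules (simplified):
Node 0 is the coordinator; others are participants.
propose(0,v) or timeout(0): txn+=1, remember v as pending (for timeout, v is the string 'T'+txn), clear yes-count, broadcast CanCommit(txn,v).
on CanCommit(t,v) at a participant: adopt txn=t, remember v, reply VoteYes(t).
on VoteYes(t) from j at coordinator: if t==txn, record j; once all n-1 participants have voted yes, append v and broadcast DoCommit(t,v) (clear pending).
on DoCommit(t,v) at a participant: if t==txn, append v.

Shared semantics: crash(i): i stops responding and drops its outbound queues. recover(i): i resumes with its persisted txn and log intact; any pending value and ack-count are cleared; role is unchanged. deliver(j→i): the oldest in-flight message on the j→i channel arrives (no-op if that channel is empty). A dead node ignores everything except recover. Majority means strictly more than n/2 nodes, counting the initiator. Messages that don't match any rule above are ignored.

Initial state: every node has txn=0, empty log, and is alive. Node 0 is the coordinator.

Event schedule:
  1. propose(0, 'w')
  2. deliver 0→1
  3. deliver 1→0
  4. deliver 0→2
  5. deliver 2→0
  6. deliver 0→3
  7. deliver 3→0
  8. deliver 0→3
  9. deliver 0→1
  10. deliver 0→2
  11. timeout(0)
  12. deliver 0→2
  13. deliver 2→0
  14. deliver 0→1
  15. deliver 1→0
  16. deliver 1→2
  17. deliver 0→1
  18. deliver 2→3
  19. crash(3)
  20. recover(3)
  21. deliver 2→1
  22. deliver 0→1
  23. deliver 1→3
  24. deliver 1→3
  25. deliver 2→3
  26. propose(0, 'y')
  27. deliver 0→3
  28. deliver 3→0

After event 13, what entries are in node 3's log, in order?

[1] propose(0,'w') → N0(coor t1 [-])
[2] deliver 0→1 → N1(part t1 [-])
[3] deliver 1→0 → ∅
[4] deliver 0→2 → N2(part t1 [-])
[5] deliver 2→0 → ∅
[6] deliver 0→3 → N3(part t1 [-])
[7] deliver 3→0 → N0(coor t1 [w])
[8] deliver 0→3 → N3(part t1 [w])
[9] deliver 0→1 → N1(part t1 [w])
[10] deliver 0→2 → N2(part t1 [w])
[11] timeout(0) → N0(coor t2 [w])
[12] deliver 0→2 → N2(part t2 [w])
[13] deliver 2→0 → ∅

w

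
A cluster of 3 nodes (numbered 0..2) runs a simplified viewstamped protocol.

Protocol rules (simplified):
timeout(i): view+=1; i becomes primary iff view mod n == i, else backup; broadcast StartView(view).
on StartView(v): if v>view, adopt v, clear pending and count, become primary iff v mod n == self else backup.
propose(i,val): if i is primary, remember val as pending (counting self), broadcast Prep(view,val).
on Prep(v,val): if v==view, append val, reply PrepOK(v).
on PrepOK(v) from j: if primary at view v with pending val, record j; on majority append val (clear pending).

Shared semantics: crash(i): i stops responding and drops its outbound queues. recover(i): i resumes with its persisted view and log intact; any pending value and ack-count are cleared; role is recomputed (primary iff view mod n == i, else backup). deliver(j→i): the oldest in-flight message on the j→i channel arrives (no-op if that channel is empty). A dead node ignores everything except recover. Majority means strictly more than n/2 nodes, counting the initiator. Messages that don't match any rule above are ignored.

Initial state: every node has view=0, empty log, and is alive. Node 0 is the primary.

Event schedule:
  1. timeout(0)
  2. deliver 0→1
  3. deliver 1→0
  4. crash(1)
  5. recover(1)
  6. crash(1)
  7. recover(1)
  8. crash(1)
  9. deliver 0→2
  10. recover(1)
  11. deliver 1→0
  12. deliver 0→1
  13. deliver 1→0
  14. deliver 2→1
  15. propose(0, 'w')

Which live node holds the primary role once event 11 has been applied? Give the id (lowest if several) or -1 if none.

after 1 — timeout(0): n0:back/v1/[-]
after 2 — deliver 0→1: n1:prim/v1/[-]
after 3 — deliver 1→0: ·
after 4 — crash(1): n1:✗prim/v1/[-]
after 5 — recover(1): n1:prim/v1/[-]
after 6 — crash(1): n1:✗prim/v1/[-]
after 7 — recover(1): n1:prim/v1/[-]
after 8 — crash(1): n1:✗prim/v1/[-]
after 9 — deliver 0→2: n2:back/v1/[-]
after 10 — recover(1): n1:prim/v1/[-]
after 11 — deliver 1→0: ·

1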